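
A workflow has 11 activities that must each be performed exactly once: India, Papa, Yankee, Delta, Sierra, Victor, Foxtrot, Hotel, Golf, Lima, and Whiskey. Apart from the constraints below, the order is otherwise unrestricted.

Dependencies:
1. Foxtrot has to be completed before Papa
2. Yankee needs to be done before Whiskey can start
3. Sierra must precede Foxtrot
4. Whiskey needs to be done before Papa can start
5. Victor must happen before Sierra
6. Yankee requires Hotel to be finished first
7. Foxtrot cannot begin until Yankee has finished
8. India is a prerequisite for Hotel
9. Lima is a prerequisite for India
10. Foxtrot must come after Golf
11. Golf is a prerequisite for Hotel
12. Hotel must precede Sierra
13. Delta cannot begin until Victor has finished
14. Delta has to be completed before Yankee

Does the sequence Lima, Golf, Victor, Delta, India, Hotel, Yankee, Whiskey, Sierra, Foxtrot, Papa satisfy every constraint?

Yes

Checking each listed constraint against this order: for instance, Golf is in position 2 and Foxtrot in position 10, so that constraint holds — and the remaining constraints check out the same way.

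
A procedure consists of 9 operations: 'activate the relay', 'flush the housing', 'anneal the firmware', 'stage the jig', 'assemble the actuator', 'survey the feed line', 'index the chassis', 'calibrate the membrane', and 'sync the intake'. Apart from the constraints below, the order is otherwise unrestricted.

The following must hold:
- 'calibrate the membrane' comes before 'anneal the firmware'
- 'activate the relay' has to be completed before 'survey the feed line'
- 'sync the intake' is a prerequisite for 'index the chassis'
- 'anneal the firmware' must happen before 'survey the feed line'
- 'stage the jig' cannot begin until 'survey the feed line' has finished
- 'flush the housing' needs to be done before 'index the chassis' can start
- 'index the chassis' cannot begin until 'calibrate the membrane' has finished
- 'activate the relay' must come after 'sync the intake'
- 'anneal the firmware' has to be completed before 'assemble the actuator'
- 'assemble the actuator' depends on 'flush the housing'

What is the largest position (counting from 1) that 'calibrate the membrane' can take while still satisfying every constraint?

Following every chain forward from 'calibrate the membrane', the operations that must come later are 'anneal the firmware', 'stage the jig', 'assemble the actuator', 'survey the feed line', 'index the chassis' — 5 of them.
So at least 5 operations follow 'calibrate the membrane', putting 'calibrate the membrane' no later than position 4. That position is achievable by scheduling everything else first.

4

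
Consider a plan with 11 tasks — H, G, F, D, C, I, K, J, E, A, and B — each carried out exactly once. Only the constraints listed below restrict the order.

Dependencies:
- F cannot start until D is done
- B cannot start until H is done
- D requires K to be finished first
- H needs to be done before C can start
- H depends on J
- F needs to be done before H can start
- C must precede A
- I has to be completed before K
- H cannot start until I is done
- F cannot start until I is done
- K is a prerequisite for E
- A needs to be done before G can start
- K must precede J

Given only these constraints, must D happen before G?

Yes

Chaining the stated constraints: D → F → H → C → A → G.
That forces D before G in every valid schedule.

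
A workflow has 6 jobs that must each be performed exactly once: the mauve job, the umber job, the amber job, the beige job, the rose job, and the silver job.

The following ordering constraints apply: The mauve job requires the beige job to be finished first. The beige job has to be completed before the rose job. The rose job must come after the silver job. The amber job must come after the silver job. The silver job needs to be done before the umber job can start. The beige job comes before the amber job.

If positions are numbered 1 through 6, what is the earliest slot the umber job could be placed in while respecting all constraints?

Working backwards through the constraints from the umber job, its only required predecessor is the silver job.
So at minimum 1 job comes before the umber job, putting the umber job no earlier than position 2. That position is achievable by scheduling exactly that predecessor first.

2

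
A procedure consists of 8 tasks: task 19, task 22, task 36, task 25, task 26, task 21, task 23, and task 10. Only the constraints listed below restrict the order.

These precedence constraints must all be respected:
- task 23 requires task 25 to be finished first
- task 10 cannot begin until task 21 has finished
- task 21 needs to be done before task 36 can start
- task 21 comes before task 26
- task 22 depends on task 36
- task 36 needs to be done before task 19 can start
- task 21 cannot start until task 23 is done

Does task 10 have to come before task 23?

No

There is a chain task 23 → task 21 → task 10, which puts task 23 before task 10.
So task 10 never precedes task 23.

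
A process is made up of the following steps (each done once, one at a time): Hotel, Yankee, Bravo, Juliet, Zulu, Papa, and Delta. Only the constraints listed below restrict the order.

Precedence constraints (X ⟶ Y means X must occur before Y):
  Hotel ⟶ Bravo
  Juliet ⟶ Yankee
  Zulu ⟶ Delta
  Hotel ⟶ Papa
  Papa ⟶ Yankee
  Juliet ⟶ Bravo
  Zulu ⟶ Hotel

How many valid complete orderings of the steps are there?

The steps with no prerequisites are Juliet, Zulu; any of them can be placed first.
Systematically extending each partial ordering one step at a time and counting, there are 63 complete orderings.

63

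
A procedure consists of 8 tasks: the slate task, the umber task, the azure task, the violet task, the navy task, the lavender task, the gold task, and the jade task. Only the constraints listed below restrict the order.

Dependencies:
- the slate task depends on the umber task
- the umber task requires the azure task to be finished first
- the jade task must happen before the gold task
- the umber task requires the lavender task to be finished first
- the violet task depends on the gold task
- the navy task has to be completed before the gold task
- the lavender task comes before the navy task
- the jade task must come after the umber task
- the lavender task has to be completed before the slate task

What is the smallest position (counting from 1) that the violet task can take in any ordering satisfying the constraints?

7

Every task that must precede the violet task has to come before it. Tracing all chains that end at the violet task, those tasks are: the umber task, the azure task, the navy task, the lavender task, the gold task, the jade task — 6 in total.
With 6 mandatory predecessors, the earliest the violet task can sit is position 6+1 = 7, and placing just those 6 first achieves it.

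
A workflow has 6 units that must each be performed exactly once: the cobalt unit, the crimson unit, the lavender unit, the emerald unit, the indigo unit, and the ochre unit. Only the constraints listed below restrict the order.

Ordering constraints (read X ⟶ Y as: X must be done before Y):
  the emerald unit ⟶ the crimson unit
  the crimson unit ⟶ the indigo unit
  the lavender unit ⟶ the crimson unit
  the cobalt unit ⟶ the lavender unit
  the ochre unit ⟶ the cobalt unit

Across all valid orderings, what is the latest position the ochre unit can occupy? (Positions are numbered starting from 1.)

2

Every unit that must follow the ochre unit has to come after it. Tracing all chains starting from the ochre unit, those units are: the cobalt unit, the crimson unit, the lavender unit, the indigo unit — 4 in total.
So at least 4 units follow the ochre unit, putting the ochre unit no later than position 2. That position is achievable by scheduling everything else first.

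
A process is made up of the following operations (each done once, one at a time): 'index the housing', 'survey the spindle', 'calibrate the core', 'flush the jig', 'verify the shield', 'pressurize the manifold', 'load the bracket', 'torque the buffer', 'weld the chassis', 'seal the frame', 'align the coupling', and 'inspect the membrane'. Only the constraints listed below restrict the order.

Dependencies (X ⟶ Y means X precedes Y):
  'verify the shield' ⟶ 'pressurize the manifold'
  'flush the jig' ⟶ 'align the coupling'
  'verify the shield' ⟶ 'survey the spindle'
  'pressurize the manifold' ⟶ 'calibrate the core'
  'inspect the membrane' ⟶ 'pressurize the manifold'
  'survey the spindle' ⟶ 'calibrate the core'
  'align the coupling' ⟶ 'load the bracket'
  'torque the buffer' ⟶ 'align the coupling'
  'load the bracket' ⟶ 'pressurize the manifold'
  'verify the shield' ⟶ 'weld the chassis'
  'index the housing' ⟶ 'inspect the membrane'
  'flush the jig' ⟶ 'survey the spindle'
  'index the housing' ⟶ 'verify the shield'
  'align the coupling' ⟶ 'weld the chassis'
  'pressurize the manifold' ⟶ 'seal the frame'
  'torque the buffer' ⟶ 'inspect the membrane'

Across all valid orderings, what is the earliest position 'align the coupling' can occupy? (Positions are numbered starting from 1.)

The operations that are forced before 'align the coupling', directly or transitively, are 'flush the jig', 'torque the buffer'. That's 2 operations.
With 2 mandatory predecessors, the earliest 'align the coupling' can sit is position 2+1 = 3, and placing just those 2 first achieves it.

3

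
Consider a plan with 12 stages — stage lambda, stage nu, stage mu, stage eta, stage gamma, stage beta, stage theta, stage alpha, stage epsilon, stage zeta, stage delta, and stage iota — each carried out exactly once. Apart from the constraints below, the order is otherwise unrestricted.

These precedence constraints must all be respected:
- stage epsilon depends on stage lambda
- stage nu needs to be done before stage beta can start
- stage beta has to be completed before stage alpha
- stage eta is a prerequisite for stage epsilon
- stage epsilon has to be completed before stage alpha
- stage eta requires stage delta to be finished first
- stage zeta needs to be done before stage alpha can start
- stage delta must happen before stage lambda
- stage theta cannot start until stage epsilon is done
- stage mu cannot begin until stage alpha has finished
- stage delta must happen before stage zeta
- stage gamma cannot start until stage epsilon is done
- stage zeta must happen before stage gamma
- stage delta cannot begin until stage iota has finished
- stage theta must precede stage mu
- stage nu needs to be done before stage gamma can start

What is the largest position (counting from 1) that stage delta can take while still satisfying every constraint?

The stages that are forced after stage delta, directly or by a chain of constraints, are stage lambda, stage mu, stage eta, stage gamma, stage theta, stage alpha, stage epsilon, stage zeta. That's 8 stages.
With 8 mandatory successors out of 12 stages total, the latest slot for stage delta is 12−8 = 4, and it's reachable by doing all non-successors before stage delta.

4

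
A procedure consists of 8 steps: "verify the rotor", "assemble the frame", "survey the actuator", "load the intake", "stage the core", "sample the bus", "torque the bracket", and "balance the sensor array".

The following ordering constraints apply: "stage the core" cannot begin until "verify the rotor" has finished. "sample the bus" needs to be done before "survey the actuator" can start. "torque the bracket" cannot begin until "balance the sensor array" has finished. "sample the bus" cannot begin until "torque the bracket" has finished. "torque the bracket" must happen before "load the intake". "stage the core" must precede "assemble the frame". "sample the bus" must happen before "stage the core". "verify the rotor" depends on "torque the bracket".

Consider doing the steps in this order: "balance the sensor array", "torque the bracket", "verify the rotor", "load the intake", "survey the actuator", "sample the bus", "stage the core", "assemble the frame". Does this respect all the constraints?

No

In the proposed order, "survey the actuator" appears before "sample the bus".
That contradicts the constraint that "sample the bus" must precede "survey the actuator".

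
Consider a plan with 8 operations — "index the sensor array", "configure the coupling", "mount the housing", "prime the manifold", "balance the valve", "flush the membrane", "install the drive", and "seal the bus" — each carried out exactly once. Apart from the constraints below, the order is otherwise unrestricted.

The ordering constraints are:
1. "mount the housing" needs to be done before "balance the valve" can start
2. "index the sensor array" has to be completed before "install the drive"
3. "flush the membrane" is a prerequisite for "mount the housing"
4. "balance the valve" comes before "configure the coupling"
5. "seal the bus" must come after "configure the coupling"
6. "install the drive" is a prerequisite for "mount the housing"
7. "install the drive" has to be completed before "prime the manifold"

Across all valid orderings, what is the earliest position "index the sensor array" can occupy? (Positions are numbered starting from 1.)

"index the sensor array" has no prerequisites at all, so it can go in position 1.

1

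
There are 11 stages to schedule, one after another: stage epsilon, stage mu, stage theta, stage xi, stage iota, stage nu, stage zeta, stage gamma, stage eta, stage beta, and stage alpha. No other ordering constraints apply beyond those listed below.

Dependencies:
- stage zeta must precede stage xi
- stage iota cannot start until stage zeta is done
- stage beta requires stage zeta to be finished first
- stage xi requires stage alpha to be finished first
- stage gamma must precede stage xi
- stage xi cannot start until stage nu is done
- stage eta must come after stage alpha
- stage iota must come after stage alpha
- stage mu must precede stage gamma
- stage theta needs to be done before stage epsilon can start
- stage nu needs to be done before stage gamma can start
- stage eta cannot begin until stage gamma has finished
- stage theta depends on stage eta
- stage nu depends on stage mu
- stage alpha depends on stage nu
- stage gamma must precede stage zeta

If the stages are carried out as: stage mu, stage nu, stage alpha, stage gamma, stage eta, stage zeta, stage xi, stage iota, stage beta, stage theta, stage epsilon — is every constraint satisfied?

Checking each listed constraint against this order: for instance, stage alpha is in position 3 and stage iota in position 8, so that constraint holds — and the remaining constraints check out the same way.

Yes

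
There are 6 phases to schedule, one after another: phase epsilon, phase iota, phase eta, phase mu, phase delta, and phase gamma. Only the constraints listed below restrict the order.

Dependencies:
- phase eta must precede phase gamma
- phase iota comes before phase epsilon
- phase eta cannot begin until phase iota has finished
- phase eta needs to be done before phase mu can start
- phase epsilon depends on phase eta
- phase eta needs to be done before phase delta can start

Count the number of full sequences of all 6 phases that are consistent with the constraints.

Only phase iota has no prerequisites, so it must go first.
Systematically extending each partial ordering one phase at a time and counting, there are 24 complete orderings.

24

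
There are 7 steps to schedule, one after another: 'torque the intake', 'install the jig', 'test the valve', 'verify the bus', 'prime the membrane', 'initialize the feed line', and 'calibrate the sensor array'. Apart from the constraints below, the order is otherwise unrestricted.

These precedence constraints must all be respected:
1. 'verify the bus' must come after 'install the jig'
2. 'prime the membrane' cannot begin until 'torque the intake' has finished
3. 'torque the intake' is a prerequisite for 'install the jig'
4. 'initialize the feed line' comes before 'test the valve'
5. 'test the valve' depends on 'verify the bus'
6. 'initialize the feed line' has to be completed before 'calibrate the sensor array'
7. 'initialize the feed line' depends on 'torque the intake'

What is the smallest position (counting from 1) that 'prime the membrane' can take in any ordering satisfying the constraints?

Working backwards through the constraints from 'prime the membrane', its only required predecessor is 'torque the intake'.
With 1 mandatory predecessor, the earliest 'prime the membrane' can sit is position 1+1 = 2, and placing just that one first achieves it.

2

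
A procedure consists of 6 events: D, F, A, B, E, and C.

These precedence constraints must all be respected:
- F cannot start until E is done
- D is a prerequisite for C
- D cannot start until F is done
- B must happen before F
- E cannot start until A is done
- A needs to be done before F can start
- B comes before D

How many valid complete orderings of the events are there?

The events with no prerequisites are A, B; any of them can be placed first.
Systematically extending each partial ordering one event at a time and counting, there are 3 complete orderings.

3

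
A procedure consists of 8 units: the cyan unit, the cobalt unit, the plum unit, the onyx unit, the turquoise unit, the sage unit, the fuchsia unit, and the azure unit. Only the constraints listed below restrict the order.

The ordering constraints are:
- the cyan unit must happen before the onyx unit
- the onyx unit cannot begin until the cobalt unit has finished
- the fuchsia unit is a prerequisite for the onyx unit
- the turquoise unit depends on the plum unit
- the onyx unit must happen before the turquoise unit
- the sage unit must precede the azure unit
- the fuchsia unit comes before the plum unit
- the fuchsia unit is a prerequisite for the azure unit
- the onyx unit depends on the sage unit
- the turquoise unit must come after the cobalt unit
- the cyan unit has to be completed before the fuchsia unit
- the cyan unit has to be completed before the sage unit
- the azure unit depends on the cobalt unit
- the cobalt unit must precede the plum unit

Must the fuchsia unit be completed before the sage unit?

Nothing in the constraints links the fuchsia unit and the sage unit; they are unordered relative to each other.
There exist valid orderings with the sage unit before the fuchsia unit, so the fuchsia unit is not required to come first.

No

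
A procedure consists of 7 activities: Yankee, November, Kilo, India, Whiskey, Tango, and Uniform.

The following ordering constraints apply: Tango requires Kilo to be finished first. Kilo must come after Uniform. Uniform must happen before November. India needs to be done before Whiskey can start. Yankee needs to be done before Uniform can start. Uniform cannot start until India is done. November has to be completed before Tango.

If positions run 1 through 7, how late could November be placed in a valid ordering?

The only activity forced after November (directly or by a chain) is Tango.
So at least 1 activity follows November, putting November no later than position 6. That position is achievable by scheduling everything else first.

6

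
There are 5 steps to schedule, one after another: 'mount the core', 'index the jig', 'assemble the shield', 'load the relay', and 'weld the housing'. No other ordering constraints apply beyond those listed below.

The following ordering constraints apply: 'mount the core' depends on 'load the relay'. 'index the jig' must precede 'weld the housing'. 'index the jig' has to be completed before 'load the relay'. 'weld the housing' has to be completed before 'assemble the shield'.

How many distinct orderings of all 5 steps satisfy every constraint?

6

Only 'index the jig' has no prerequisites, so it must go first.
Systematically extending each partial ordering one step at a time and counting, there are 6 complete orderings.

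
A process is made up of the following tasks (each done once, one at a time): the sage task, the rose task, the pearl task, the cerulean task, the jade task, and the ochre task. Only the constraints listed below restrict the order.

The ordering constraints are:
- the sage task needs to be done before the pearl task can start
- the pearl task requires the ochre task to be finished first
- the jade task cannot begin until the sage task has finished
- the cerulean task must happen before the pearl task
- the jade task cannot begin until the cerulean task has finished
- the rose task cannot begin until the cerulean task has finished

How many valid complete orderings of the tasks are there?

The tasks with no prerequisites are the sage task, the cerulean task, the ochre task; any of them can be placed first.
Counting all ways to extend the partial order to a total order gives 57.

57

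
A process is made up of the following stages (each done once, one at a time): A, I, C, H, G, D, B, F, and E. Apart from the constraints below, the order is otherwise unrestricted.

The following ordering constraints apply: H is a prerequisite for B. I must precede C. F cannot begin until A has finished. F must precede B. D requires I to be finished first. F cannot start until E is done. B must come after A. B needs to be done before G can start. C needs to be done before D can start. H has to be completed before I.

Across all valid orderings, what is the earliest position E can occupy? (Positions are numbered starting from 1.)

1

No constraint forces any other stage before E, so it can be placed first.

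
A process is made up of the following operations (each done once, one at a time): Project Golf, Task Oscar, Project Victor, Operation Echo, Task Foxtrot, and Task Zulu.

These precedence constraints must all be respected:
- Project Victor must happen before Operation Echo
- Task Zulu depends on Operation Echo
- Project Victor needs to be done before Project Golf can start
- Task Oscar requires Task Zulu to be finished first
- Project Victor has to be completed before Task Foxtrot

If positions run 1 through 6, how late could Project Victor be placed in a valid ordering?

Following every chain forward from Project Victor, the operations that must come later are Project Golf, Task Oscar, Operation Echo, Task Foxtrot, Task Zulu — 5 of them.
With 5 mandatory successors out of 6 operations total, the latest slot for Project Victor is 6−5 = 1, and it's reachable by doing all non-successors before Project Victor.

1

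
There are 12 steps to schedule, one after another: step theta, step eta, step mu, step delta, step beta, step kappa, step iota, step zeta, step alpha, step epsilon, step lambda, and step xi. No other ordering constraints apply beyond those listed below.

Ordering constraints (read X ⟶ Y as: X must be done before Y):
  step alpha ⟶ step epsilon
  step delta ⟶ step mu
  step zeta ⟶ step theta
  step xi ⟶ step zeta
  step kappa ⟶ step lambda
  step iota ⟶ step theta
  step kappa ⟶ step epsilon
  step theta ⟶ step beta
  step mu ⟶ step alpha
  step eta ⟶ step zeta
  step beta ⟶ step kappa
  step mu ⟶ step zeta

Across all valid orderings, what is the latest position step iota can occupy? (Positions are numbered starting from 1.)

7

Every step that must follow step iota has to come after it. Tracing all chains starting from step iota, those steps are: step theta, step beta, step kappa, step epsilon, step lambda — 5 in total.
With 5 mandatory successors out of 12 steps total, the latest slot for step iota is 12−5 = 7, and it's reachable by doing all non-successors before step iota.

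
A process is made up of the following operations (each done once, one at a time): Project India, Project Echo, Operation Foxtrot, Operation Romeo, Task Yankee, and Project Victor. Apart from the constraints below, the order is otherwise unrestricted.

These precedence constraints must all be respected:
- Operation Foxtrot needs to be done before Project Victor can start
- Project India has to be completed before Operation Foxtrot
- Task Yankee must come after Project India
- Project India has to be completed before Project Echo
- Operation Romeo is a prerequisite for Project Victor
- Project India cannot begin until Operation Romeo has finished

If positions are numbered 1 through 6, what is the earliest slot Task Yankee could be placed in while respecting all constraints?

Working backwards through the constraints from Task Yankee, its full set of required predecessors is Project India, Operation Romeo — 2 of them.
So at minimum 2 operations come before Task Yankee, putting Task Yankee no earlier than position 3. That position is achievable by scheduling exactly those predecessors first.

3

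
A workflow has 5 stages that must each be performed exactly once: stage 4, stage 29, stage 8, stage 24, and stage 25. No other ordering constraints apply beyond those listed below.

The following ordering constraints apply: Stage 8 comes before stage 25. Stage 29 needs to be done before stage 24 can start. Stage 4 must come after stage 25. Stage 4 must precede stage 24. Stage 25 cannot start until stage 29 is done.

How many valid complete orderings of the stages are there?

2 stages have no prerequisites (stage 29, stage 8), so any of them could come first.
Systematically extending each partial ordering one stage at a time and counting, there are 2 complete orderings.

2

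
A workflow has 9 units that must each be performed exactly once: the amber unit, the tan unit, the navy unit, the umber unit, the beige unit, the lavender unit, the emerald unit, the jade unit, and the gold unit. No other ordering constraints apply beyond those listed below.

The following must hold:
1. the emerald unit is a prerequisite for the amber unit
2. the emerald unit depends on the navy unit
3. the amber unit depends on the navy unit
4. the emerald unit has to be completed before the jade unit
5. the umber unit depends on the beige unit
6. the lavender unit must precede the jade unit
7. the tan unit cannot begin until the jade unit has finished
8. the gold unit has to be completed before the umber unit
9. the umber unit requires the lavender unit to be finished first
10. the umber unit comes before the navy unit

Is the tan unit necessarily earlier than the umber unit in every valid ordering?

The constraints actually force the umber unit before the tan unit (via the umber unit → the navy unit → the emerald unit → the jade unit → the tan unit), not the other way around.
So the tan unit never precedes the umber unit.

No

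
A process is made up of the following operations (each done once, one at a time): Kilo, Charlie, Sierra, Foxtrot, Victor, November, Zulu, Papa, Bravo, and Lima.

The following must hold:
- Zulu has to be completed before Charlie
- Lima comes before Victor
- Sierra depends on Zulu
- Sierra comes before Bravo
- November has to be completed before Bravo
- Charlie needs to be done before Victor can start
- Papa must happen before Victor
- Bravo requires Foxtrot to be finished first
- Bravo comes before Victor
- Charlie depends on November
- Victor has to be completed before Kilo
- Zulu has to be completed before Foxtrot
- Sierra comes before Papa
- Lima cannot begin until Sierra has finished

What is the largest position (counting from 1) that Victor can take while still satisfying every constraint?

Following the constraints forward from Victor, its only required successor is Kilo.
With 1 mandatory successor out of 10 operations total, the latest slot for Victor is 10−1 = 9, and it's reachable by doing all non-successors before Victor.

9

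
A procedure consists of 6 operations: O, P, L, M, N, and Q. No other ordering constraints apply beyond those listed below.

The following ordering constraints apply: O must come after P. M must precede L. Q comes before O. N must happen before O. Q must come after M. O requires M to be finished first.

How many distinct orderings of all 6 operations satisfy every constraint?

52

3 operations have no prerequisites (P, M, N), so any of them could come first.
Systematically extending each partial ordering one operation at a time and counting, there are 52 complete orderings.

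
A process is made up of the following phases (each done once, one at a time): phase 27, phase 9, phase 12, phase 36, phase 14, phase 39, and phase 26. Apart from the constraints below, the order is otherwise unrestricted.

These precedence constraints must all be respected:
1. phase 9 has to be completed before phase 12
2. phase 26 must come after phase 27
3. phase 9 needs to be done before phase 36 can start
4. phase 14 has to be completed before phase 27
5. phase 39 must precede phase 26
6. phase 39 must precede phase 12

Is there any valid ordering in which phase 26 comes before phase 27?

Following phase 27 → phase 26, phase 27 must precede phase 26 in every valid ordering.
So no valid ordering can have phase 26 before phase 27.

No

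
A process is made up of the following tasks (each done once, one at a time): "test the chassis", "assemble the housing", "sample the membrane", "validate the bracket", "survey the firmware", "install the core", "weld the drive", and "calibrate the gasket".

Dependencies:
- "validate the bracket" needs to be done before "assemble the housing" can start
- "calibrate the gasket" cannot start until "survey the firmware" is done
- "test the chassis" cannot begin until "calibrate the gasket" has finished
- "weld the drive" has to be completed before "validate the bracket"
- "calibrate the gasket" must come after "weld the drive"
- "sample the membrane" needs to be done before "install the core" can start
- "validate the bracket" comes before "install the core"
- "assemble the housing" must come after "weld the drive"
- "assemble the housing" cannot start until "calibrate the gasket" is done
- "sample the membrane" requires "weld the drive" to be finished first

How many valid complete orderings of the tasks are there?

178

The tasks with no prerequisites are "survey the firmware", "weld the drive"; any of them can be placed first.
Systematically extending each partial ordering one task at a time and counting, there are 178 complete orderings.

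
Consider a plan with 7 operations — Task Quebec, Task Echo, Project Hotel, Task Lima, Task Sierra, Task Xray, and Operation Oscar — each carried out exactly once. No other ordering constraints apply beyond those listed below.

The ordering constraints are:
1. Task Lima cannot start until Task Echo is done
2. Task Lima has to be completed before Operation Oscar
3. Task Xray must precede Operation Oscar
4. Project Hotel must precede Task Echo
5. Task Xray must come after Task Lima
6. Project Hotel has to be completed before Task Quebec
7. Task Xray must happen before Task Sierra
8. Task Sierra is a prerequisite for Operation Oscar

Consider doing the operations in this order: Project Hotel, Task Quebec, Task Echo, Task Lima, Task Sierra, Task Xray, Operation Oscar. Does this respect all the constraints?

The sequence places Task Sierra ahead of Task Xray.
Since Task Xray is required before Task Sierra, the ordering is invalid.

No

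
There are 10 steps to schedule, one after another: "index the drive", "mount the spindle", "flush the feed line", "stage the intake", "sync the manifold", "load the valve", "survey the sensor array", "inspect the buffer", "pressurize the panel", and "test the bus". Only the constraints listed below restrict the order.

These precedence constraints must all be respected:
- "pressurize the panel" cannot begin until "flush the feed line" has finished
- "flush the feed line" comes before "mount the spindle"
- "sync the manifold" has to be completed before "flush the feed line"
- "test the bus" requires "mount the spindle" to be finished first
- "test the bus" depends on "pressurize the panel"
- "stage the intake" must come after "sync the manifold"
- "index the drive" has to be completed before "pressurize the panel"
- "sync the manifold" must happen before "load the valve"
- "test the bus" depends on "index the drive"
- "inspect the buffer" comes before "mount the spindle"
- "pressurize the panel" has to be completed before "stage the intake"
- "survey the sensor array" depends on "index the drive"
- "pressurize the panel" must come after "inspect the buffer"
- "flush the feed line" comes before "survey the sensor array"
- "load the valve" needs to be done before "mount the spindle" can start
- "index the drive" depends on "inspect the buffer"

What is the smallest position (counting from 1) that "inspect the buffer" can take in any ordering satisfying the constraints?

No constraint forces any other step before "inspect the buffer", so it can be placed first.

1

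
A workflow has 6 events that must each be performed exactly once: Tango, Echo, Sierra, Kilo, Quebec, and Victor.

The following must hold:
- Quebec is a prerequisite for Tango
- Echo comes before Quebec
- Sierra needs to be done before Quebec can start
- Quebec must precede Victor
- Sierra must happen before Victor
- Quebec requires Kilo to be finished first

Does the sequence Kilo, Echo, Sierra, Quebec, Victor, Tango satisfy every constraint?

Checking each listed constraint against this order: for instance, Kilo is in position 1 and Quebec in position 4, so that constraint holds — and the remaining constraints check out the same way.

Yes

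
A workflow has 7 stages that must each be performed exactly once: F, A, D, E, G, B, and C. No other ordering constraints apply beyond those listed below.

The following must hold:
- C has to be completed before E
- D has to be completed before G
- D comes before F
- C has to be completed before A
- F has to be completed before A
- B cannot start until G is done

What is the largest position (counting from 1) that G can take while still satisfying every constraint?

Following the constraints forward from G, its only required successor is B.
So at least 1 stage follows G, putting G no later than position 6. That position is achievable by scheduling everything else first.

6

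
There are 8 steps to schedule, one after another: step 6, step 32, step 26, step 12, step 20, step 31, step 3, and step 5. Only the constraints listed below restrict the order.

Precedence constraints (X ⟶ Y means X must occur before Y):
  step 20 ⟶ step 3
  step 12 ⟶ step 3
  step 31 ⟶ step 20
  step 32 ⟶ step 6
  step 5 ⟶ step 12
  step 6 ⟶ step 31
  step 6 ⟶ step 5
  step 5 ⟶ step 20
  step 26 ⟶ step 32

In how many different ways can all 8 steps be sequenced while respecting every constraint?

Step 26 is the only step with nothing required before it, so every ordering starts there.
Enumerating by repeatedly choosing an available step (one whose prerequisites are all placed) gives 5 distinct complete orderings.

5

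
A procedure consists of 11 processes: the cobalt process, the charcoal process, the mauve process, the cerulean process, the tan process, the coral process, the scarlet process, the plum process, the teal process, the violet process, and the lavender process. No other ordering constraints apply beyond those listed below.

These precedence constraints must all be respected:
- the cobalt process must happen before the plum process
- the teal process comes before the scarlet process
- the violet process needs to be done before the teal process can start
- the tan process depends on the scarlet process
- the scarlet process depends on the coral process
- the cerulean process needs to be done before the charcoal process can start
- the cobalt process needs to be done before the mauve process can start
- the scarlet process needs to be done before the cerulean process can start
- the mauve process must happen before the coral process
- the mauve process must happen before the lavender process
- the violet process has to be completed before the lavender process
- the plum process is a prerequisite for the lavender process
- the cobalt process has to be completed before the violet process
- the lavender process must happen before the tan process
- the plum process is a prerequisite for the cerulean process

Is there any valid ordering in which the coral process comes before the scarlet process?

Every valid ordering already has the coral process before the scarlet process (the constraints require it), so in particular at least one does.

Yes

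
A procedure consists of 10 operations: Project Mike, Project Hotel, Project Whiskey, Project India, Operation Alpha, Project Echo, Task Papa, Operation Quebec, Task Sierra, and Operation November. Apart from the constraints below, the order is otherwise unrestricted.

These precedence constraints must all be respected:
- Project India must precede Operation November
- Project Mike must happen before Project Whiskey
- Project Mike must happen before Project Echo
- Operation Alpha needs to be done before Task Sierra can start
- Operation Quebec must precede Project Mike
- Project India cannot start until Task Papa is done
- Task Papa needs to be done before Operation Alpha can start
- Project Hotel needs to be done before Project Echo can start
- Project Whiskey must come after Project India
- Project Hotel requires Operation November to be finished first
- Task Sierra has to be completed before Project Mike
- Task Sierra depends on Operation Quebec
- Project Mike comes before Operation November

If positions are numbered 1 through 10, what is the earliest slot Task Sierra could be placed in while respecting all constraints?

Working backwards through the constraints from Task Sierra, its full set of required predecessors is Operation Alpha, Task Papa, Operation Quebec — 3 of them.
So at minimum 3 operations come before Task Sierra, putting Task Sierra no earlier than position 4. That position is achievable by scheduling exactly those predecessors first.

4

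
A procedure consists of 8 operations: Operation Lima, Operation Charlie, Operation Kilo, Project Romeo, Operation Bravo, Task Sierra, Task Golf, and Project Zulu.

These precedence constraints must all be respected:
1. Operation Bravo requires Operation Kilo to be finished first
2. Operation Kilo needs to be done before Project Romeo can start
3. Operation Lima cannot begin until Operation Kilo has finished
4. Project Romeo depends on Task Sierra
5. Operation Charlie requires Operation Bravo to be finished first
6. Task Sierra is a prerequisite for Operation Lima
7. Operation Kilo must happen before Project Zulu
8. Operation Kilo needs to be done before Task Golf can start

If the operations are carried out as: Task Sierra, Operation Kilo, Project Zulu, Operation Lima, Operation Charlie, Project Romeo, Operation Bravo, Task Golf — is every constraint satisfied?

No

Here Operation Bravo comes after Operation Charlie.
But one of the constraints requires Operation Bravo before Operation Charlie, so this ordering violates it.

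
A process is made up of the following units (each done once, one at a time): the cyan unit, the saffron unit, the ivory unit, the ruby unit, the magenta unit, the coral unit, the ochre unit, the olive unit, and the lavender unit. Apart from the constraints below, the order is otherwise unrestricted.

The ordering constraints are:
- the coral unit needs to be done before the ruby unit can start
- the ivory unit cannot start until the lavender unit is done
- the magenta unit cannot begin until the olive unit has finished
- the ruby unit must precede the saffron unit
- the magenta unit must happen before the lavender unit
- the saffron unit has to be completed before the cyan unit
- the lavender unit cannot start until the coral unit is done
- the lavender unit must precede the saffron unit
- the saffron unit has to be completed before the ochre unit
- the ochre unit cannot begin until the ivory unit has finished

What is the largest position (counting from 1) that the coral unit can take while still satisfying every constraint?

3

Every unit that must follow the coral unit has to come after it. Tracing all chains starting from the coral unit, those units are: the cyan unit, the saffron unit, the ivory unit, the ruby unit, the ochre unit, the lavender unit — 6 in total.
With 6 mandatory successors out of 9 units total, the latest slot for the coral unit is 9−6 = 3, and it's reachable by doing all non-successors before the coral unit.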